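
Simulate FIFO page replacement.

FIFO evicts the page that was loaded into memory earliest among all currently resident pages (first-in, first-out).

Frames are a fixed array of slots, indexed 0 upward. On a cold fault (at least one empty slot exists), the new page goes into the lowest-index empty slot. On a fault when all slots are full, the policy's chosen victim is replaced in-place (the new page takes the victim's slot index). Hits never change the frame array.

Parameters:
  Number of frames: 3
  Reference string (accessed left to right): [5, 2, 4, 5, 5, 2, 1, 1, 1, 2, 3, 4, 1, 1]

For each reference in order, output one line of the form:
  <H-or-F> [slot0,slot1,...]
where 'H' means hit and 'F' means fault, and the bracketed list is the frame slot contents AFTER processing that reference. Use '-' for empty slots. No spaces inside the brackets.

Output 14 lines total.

F [5,-,-]
F [5,2,-]
F [5,2,4]
H [5,2,4]
H [5,2,4]
H [5,2,4]
F [1,2,4]
H [1,2,4]
H [1,2,4]
H [1,2,4]
F [1,3,4]
H [1,3,4]
H [1,3,4]
H [1,3,4]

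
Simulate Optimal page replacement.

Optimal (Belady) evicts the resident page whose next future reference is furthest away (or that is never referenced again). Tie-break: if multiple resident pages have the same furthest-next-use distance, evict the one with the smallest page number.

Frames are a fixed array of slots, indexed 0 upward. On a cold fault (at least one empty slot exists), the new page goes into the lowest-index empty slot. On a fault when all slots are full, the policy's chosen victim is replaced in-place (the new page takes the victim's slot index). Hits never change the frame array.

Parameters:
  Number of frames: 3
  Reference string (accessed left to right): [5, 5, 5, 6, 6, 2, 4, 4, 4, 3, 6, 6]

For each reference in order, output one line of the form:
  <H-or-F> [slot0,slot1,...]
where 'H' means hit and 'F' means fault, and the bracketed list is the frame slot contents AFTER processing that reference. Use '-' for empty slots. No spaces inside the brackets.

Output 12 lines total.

F [5,-,-]
H [5,-,-]
H [5,-,-]
F [5,6,-]
H [5,6,-]
F [5,6,2]
F [5,6,4]
H [5,6,4]
H [5,6,4]
F [5,6,3]
H [5,6,3]
H [5,6,3]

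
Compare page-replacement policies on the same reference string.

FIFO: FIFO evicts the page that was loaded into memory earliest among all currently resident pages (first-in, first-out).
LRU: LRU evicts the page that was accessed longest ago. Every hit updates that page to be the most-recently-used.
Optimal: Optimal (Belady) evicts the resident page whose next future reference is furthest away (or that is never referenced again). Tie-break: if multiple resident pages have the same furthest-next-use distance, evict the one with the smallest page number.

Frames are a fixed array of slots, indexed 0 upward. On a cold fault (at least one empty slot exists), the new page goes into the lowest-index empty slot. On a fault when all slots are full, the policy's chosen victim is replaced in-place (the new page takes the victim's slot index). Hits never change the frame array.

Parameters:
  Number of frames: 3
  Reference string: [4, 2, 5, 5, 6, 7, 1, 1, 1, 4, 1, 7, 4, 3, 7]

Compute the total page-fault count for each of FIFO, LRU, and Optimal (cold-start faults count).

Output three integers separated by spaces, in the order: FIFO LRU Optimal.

--- FIFO ---
  step 0: ref 4 -> FAULT, frames=[4,-,-] (faults so far: 1)
  step 1: ref 2 -> FAULT, frames=[4,2,-] (faults so far: 2)
  step 2: ref 5 -> FAULT, frames=[4,2,5] (faults so far: 3)
  step 3: ref 5 -> HIT, frames=[4,2,5] (faults so far: 3)
  step 4: ref 6 -> FAULT, evict 4, frames=[6,2,5] (faults so far: 4)
  step 5: ref 7 -> FAULT, evict 2, frames=[6,7,5] (faults so far: 5)
  step 6: ref 1 -> FAULT, evict 5, frames=[6,7,1] (faults so far: 6)
  step 7: ref 1 -> HIT, frames=[6,7,1] (faults so far: 6)
  step 8: ref 1 -> HIT, frames=[6,7,1] (faults so far: 6)
  step 9: ref 4 -> FAULT, evict 6, frames=[4,7,1] (faults so far: 7)
  step 10: ref 1 -> HIT, frames=[4,7,1] (faults so far: 7)
  step 11: ref 7 -> HIT, frames=[4,7,1] (faults so far: 7)
  step 12: ref 4 -> HIT, frames=[4,7,1] (faults so far: 7)
  step 13: ref 3 -> FAULT, evict 7, frames=[4,3,1] (faults so far: 8)
  step 14: ref 7 -> FAULT, evict 1, frames=[4,3,7] (faults so far: 9)
  FIFO total faults: 9
--- LRU ---
  step 0: ref 4 -> FAULT, frames=[4,-,-] (faults so far: 1)
  step 1: ref 2 -> FAULT, frames=[4,2,-] (faults so far: 2)
  step 2: ref 5 -> FAULT, frames=[4,2,5] (faults so far: 3)
  step 3: ref 5 -> HIT, frames=[4,2,5] (faults so far: 3)
  step 4: ref 6 -> FAULT, evict 4, frames=[6,2,5] (faults so far: 4)
  step 5: ref 7 -> FAULT, evict 2, frames=[6,7,5] (faults so far: 5)
  step 6: ref 1 -> FAULT, evict 5, frames=[6,7,1] (faults so far: 6)
  step 7: ref 1 -> HIT, frames=[6,7,1] (faults so far: 6)
  step 8: ref 1 -> HIT, frames=[6,7,1] (faults so far: 6)
  step 9: ref 4 -> FAULT, evict 6, frames=[4,7,1] (faults so far: 7)
  step 10: ref 1 -> HIT, frames=[4,7,1] (faults so far: 7)
  step 11: ref 7 -> HIT, frames=[4,7,1] (faults so far: 7)
  step 12: ref 4 -> HIT, frames=[4,7,1] (faults so far: 7)
  step 13: ref 3 -> FAULT, evict 1, frames=[4,7,3] (faults so far: 8)
  step 14: ref 7 -> HIT, frames=[4,7,3] (faults so far: 8)
  LRU total faults: 8
--- Optimal ---
  step 0: ref 4 -> FAULT, frames=[4,-,-] (faults so far: 1)
  step 1: ref 2 -> FAULT, frames=[4,2,-] (faults so far: 2)
  step 2: ref 5 -> FAULT, frames=[4,2,5] (faults so far: 3)
  step 3: ref 5 -> HIT, frames=[4,2,5] (faults so far: 3)
  step 4: ref 6 -> FAULT, evict 2, frames=[4,6,5] (faults so far: 4)
  step 5: ref 7 -> FAULT, evict 5, frames=[4,6,7] (faults so far: 5)
  step 6: ref 1 -> FAULT, evict 6, frames=[4,1,7] (faults so far: 6)
  step 7: ref 1 -> HIT, frames=[4,1,7] (faults so far: 6)
  step 8: ref 1 -> HIT, frames=[4,1,7] (faults so far: 6)
  step 9: ref 4 -> HIT, frames=[4,1,7] (faults so far: 6)
  step 10: ref 1 -> HIT, frames=[4,1,7] (faults so far: 6)
  step 11: ref 7 -> HIT, frames=[4,1,7] (faults so far: 6)
  step 12: ref 4 -> HIT, frames=[4,1,7] (faults so far: 6)
  step 13: ref 3 -> FAULT, evict 1, frames=[4,3,7] (faults so far: 7)
  step 14: ref 7 -> HIT, frames=[4,3,7] (faults so far: 7)
  Optimal total faults: 7

Answer: 9 8 7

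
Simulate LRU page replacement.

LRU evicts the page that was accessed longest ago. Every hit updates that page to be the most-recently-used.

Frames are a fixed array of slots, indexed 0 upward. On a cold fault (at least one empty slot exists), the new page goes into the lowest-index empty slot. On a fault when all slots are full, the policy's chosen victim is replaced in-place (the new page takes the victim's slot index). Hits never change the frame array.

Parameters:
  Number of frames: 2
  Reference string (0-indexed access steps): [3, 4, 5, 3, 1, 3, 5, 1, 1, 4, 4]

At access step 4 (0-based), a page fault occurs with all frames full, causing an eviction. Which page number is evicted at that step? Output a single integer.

Answer: 5

Derivation:
Step 0: ref 3 -> FAULT, frames=[3,-]
Step 1: ref 4 -> FAULT, frames=[3,4]
Step 2: ref 5 -> FAULT, evict 3, frames=[5,4]
Step 3: ref 3 -> FAULT, evict 4, frames=[5,3]
Step 4: ref 1 -> FAULT, evict 5, frames=[1,3]
At step 4: evicted page 5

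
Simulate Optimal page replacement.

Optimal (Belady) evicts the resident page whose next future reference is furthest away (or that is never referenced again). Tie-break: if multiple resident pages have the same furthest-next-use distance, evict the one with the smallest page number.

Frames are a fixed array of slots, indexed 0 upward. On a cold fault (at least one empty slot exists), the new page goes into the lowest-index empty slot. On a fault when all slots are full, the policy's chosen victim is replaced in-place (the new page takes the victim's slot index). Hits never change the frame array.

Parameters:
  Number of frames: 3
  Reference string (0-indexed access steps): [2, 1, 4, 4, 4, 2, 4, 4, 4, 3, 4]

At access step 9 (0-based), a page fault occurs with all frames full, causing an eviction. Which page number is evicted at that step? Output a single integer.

Step 0: ref 2 -> FAULT, frames=[2,-,-]
Step 1: ref 1 -> FAULT, frames=[2,1,-]
Step 2: ref 4 -> FAULT, frames=[2,1,4]
Step 3: ref 4 -> HIT, frames=[2,1,4]
Step 4: ref 4 -> HIT, frames=[2,1,4]
Step 5: ref 2 -> HIT, frames=[2,1,4]
Step 6: ref 4 -> HIT, frames=[2,1,4]
Step 7: ref 4 -> HIT, frames=[2,1,4]
Step 8: ref 4 -> HIT, frames=[2,1,4]
Step 9: ref 3 -> FAULT, evict 1, frames=[2,3,4]
At step 9: evicted page 1

Answer: 1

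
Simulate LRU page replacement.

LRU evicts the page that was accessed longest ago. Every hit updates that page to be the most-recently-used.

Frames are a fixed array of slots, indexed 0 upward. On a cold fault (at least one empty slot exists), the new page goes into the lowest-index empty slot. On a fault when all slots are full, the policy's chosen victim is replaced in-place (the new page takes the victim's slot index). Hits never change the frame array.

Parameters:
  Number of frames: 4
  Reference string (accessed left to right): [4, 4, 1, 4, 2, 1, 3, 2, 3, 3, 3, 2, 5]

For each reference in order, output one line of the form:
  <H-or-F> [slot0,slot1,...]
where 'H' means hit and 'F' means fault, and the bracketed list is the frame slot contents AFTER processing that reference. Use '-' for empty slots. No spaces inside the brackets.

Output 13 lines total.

F [4,-,-,-]
H [4,-,-,-]
F [4,1,-,-]
H [4,1,-,-]
F [4,1,2,-]
H [4,1,2,-]
F [4,1,2,3]
H [4,1,2,3]
H [4,1,2,3]
H [4,1,2,3]
H [4,1,2,3]
H [4,1,2,3]
F [5,1,2,3]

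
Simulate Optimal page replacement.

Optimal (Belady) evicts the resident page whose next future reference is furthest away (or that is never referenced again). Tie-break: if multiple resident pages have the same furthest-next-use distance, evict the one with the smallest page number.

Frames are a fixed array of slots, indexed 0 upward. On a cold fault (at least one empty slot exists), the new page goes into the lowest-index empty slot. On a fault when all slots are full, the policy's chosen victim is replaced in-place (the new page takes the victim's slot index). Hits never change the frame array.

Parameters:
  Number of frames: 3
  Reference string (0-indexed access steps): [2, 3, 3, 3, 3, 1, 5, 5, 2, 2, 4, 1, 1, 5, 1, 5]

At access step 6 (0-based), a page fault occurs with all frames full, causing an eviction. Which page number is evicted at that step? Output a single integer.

Step 0: ref 2 -> FAULT, frames=[2,-,-]
Step 1: ref 3 -> FAULT, frames=[2,3,-]
Step 2: ref 3 -> HIT, frames=[2,3,-]
Step 3: ref 3 -> HIT, frames=[2,3,-]
Step 4: ref 3 -> HIT, frames=[2,3,-]
Step 5: ref 1 -> FAULT, frames=[2,3,1]
Step 6: ref 5 -> FAULT, evict 3, frames=[2,5,1]
At step 6: evicted page 3

Answer: 3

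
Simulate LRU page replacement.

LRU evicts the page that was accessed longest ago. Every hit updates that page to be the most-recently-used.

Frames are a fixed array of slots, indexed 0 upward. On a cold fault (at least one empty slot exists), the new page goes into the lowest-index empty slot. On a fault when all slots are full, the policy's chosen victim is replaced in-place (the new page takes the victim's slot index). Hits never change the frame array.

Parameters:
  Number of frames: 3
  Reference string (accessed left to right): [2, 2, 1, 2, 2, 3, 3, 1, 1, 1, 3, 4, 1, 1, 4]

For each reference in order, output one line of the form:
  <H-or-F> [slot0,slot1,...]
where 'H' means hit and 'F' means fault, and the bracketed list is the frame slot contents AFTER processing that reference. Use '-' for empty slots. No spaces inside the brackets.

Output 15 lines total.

F [2,-,-]
H [2,-,-]
F [2,1,-]
H [2,1,-]
H [2,1,-]
F [2,1,3]
H [2,1,3]
H [2,1,3]
H [2,1,3]
H [2,1,3]
H [2,1,3]
F [4,1,3]
H [4,1,3]
H [4,1,3]
H [4,1,3]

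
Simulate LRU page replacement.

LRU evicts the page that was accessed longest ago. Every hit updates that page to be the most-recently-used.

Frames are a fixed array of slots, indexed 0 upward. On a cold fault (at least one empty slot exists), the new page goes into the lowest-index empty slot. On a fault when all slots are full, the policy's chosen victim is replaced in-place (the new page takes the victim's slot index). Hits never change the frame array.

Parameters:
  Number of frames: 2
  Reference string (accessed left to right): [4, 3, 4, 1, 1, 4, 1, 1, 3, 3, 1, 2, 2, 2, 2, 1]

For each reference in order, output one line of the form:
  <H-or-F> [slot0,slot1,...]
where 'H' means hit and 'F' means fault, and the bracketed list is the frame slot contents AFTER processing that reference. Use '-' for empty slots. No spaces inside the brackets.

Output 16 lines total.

F [4,-]
F [4,3]
H [4,3]
F [4,1]
H [4,1]
H [4,1]
H [4,1]
H [4,1]
F [3,1]
H [3,1]
H [3,1]
F [2,1]
H [2,1]
H [2,1]
H [2,1]
H [2,1]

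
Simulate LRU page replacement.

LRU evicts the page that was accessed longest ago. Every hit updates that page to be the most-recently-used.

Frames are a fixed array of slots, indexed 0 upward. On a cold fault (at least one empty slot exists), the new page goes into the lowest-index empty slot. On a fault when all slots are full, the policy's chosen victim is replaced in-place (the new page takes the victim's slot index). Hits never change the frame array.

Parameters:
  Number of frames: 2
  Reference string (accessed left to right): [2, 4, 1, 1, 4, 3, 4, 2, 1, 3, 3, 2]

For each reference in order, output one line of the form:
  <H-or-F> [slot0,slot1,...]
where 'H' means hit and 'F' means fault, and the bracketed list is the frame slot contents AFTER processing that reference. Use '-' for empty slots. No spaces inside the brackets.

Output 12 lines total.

F [2,-]
F [2,4]
F [1,4]
H [1,4]
H [1,4]
F [3,4]
H [3,4]
F [2,4]
F [2,1]
F [3,1]
H [3,1]
F [3,2]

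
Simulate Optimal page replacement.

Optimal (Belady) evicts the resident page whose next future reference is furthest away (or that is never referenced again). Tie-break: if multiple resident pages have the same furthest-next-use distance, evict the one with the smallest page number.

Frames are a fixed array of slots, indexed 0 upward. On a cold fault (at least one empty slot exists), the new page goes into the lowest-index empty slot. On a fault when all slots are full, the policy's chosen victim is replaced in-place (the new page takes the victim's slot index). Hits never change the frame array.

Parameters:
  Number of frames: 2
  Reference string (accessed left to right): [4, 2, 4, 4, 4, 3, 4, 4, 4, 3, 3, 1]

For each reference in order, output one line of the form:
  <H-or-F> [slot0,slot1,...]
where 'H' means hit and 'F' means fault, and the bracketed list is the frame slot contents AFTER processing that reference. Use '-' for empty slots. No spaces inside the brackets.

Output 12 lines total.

F [4,-]
F [4,2]
H [4,2]
H [4,2]
H [4,2]
F [4,3]
H [4,3]
H [4,3]
H [4,3]
H [4,3]
H [4,3]
F [4,1]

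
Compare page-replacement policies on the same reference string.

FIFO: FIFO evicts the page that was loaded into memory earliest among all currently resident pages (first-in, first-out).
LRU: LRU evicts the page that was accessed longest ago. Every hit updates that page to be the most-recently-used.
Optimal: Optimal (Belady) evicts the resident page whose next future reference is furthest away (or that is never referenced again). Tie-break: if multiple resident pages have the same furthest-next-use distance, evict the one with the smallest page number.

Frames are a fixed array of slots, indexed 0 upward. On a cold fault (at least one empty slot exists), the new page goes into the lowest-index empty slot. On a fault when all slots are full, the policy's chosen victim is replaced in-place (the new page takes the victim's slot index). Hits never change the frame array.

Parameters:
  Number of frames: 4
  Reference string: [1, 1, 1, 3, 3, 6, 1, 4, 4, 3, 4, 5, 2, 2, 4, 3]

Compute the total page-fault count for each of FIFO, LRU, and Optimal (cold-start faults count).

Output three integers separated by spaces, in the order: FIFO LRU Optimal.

Answer: 7 6 6

Derivation:
--- FIFO ---
  step 0: ref 1 -> FAULT, frames=[1,-,-,-] (faults so far: 1)
  step 1: ref 1 -> HIT, frames=[1,-,-,-] (faults so far: 1)
  step 2: ref 1 -> HIT, frames=[1,-,-,-] (faults so far: 1)
  step 3: ref 3 -> FAULT, frames=[1,3,-,-] (faults so far: 2)
  step 4: ref 3 -> HIT, frames=[1,3,-,-] (faults so far: 2)
  step 5: ref 6 -> FAULT, frames=[1,3,6,-] (faults so far: 3)
  step 6: ref 1 -> HIT, frames=[1,3,6,-] (faults so far: 3)
  step 7: ref 4 -> FAULT, frames=[1,3,6,4] (faults so far: 4)
  step 8: ref 4 -> HIT, frames=[1,3,6,4] (faults so far: 4)
  step 9: ref 3 -> HIT, frames=[1,3,6,4] (faults so far: 4)
  step 10: ref 4 -> HIT, frames=[1,3,6,4] (faults so far: 4)
  step 11: ref 5 -> FAULT, evict 1, frames=[5,3,6,4] (faults so far: 5)
  step 12: ref 2 -> FAULT, evict 3, frames=[5,2,6,4] (faults so far: 6)
  step 13: ref 2 -> HIT, frames=[5,2,6,4] (faults so far: 6)
  step 14: ref 4 -> HIT, frames=[5,2,6,4] (faults so far: 6)
  step 15: ref 3 -> FAULT, evict 6, frames=[5,2,3,4] (faults so far: 7)
  FIFO total faults: 7
--- LRU ---
  step 0: ref 1 -> FAULT, frames=[1,-,-,-] (faults so far: 1)
  step 1: ref 1 -> HIT, frames=[1,-,-,-] (faults so far: 1)
  step 2: ref 1 -> HIT, frames=[1,-,-,-] (faults so far: 1)
  step 3: ref 3 -> FAULT, frames=[1,3,-,-] (faults so far: 2)
  step 4: ref 3 -> HIT, frames=[1,3,-,-] (faults so far: 2)
  step 5: ref 6 -> FAULT, frames=[1,3,6,-] (faults so far: 3)
  step 6: ref 1 -> HIT, frames=[1,3,6,-] (faults so far: 3)
  step 7: ref 4 -> FAULT, frames=[1,3,6,4] (faults so far: 4)
  step 8: ref 4 -> HIT, frames=[1,3,6,4] (faults so far: 4)
  step 9: ref 3 -> HIT, frames=[1,3,6,4] (faults so far: 4)
  step 10: ref 4 -> HIT, frames=[1,3,6,4] (faults so far: 4)
  step 11: ref 5 -> FAULT, evict 6, frames=[1,3,5,4] (faults so far: 5)
  step 12: ref 2 -> FAULT, evict 1, frames=[2,3,5,4] (faults so far: 6)
  step 13: ref 2 -> HIT, frames=[2,3,5,4] (faults so far: 6)
  step 14: ref 4 -> HIT, frames=[2,3,5,4] (faults so far: 6)
  step 15: ref 3 -> HIT, frames=[2,3,5,4] (faults so far: 6)
  LRU total faults: 6
--- Optimal ---
  step 0: ref 1 -> FAULT, frames=[1,-,-,-] (faults so far: 1)
  step 1: ref 1 -> HIT, frames=[1,-,-,-] (faults so far: 1)
  step 2: ref 1 -> HIT, frames=[1,-,-,-] (faults so far: 1)
  step 3: ref 3 -> FAULT, frames=[1,3,-,-] (faults so far: 2)
  step 4: ref 3 -> HIT, frames=[1,3,-,-] (faults so far: 2)
  step 5: ref 6 -> FAULT, frames=[1,3,6,-] (faults so far: 3)
  step 6: ref 1 -> HIT, frames=[1,3,6,-] (faults so far: 3)
  step 7: ref 4 -> FAULT, frames=[1,3,6,4] (faults so far: 4)
  step 8: ref 4 -> HIT, frames=[1,3,6,4] (faults so far: 4)
  step 9: ref 3 -> HIT, frames=[1,3,6,4] (faults so far: 4)
  step 10: ref 4 -> HIT, frames=[1,3,6,4] (faults so far: 4)
  step 11: ref 5 -> FAULT, evict 1, frames=[5,3,6,4] (faults so far: 5)
  step 12: ref 2 -> FAULT, evict 5, frames=[2,3,6,4] (faults so far: 6)
  step 13: ref 2 -> HIT, frames=[2,3,6,4] (faults so far: 6)
  step 14: ref 4 -> HIT, frames=[2,3,6,4] (faults so far: 6)
  step 15: ref 3 -> HIT, frames=[2,3,6,4] (faults so far: 6)
  Optimal total faults: 6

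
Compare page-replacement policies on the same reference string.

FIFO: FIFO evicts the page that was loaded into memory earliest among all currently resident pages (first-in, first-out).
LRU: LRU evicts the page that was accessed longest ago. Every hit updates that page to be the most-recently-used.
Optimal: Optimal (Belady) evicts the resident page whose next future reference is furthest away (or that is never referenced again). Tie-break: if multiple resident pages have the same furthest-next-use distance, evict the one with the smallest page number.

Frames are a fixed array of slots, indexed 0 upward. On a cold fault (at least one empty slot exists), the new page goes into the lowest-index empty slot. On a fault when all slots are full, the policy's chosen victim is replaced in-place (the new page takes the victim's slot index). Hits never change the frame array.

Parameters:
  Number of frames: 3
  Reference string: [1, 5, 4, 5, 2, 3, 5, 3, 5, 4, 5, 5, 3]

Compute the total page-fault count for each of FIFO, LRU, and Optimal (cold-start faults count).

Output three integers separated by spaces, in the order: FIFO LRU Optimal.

--- FIFO ---
  step 0: ref 1 -> FAULT, frames=[1,-,-] (faults so far: 1)
  step 1: ref 5 -> FAULT, frames=[1,5,-] (faults so far: 2)
  step 2: ref 4 -> FAULT, frames=[1,5,4] (faults so far: 3)
  step 3: ref 5 -> HIT, frames=[1,5,4] (faults so far: 3)
  step 4: ref 2 -> FAULT, evict 1, frames=[2,5,4] (faults so far: 4)
  step 5: ref 3 -> FAULT, evict 5, frames=[2,3,4] (faults so far: 5)
  step 6: ref 5 -> FAULT, evict 4, frames=[2,3,5] (faults so far: 6)
  step 7: ref 3 -> HIT, frames=[2,3,5] (faults so far: 6)
  step 8: ref 5 -> HIT, frames=[2,3,5] (faults so far: 6)
  step 9: ref 4 -> FAULT, evict 2, frames=[4,3,5] (faults so far: 7)
  step 10: ref 5 -> HIT, frames=[4,3,5] (faults so far: 7)
  step 11: ref 5 -> HIT, frames=[4,3,5] (faults so far: 7)
  step 12: ref 3 -> HIT, frames=[4,3,5] (faults so far: 7)
  FIFO total faults: 7
--- LRU ---
  step 0: ref 1 -> FAULT, frames=[1,-,-] (faults so far: 1)
  step 1: ref 5 -> FAULT, frames=[1,5,-] (faults so far: 2)
  step 2: ref 4 -> FAULT, frames=[1,5,4] (faults so far: 3)
  step 3: ref 5 -> HIT, frames=[1,5,4] (faults so far: 3)
  step 4: ref 2 -> FAULT, evict 1, frames=[2,5,4] (faults so far: 4)
  step 5: ref 3 -> FAULT, evict 4, frames=[2,5,3] (faults so far: 5)
  step 6: ref 5 -> HIT, frames=[2,5,3] (faults so far: 5)
  step 7: ref 3 -> HIT, frames=[2,5,3] (faults so far: 5)
  step 8: ref 5 -> HIT, frames=[2,5,3] (faults so far: 5)
  step 9: ref 4 -> FAULT, evict 2, frames=[4,5,3] (faults so far: 6)
  step 10: ref 5 -> HIT, frames=[4,5,3] (faults so far: 6)
  step 11: ref 5 -> HIT, frames=[4,5,3] (faults so far: 6)
  step 12: ref 3 -> HIT, frames=[4,5,3] (faults so far: 6)
  LRU total faults: 6
--- Optimal ---
  step 0: ref 1 -> FAULT, frames=[1,-,-] (faults so far: 1)
  step 1: ref 5 -> FAULT, frames=[1,5,-] (faults so far: 2)
  step 2: ref 4 -> FAULT, frames=[1,5,4] (faults so far: 3)
  step 3: ref 5 -> HIT, frames=[1,5,4] (faults so far: 3)
  step 4: ref 2 -> FAULT, evict 1, frames=[2,5,4] (faults so far: 4)
  step 5: ref 3 -> FAULT, evict 2, frames=[3,5,4] (faults so far: 5)
  step 6: ref 5 -> HIT, frames=[3,5,4] (faults so far: 5)
  step 7: ref 3 -> HIT, frames=[3,5,4] (faults so far: 5)
  step 8: ref 5 -> HIT, frames=[3,5,4] (faults so far: 5)
  step 9: ref 4 -> HIT, frames=[3,5,4] (faults so far: 5)
  step 10: ref 5 -> HIT, frames=[3,5,4] (faults so far: 5)
  step 11: ref 5 -> HIT, frames=[3,5,4] (faults so far: 5)
  step 12: ref 3 -> HIT, frames=[3,5,4] (faults so far: 5)
  Optimal total faults: 5

Answer: 7 6 5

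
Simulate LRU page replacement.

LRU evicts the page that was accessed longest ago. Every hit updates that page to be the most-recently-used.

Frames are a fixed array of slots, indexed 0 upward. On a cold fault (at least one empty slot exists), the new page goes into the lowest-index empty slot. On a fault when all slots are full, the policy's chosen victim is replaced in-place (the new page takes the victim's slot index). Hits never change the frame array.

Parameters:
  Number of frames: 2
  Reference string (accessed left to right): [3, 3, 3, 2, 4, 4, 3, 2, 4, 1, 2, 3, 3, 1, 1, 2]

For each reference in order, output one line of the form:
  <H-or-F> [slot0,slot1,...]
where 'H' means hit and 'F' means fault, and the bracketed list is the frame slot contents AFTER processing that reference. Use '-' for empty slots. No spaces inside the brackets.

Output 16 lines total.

F [3,-]
H [3,-]
H [3,-]
F [3,2]
F [4,2]
H [4,2]
F [4,3]
F [2,3]
F [2,4]
F [1,4]
F [1,2]
F [3,2]
H [3,2]
F [3,1]
H [3,1]
F [2,1]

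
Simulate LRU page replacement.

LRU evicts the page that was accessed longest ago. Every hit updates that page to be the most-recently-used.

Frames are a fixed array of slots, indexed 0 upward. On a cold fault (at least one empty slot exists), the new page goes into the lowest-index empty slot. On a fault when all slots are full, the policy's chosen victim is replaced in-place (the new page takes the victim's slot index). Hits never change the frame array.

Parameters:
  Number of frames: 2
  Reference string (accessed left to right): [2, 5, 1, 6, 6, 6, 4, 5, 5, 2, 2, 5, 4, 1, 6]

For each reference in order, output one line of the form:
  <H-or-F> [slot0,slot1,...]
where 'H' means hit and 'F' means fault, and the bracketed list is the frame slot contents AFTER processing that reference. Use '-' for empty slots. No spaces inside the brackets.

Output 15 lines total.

F [2,-]
F [2,5]
F [1,5]
F [1,6]
H [1,6]
H [1,6]
F [4,6]
F [4,5]
H [4,5]
F [2,5]
H [2,5]
H [2,5]
F [4,5]
F [4,1]
F [6,1]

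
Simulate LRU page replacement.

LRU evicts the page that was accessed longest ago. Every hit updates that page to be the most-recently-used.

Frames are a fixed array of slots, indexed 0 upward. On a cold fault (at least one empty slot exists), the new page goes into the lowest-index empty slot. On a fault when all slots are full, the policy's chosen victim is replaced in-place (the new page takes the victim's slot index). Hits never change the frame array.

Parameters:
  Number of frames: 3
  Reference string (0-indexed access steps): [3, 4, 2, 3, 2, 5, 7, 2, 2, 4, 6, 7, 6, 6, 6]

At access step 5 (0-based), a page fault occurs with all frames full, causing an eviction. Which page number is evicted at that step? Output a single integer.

Step 0: ref 3 -> FAULT, frames=[3,-,-]
Step 1: ref 4 -> FAULT, frames=[3,4,-]
Step 2: ref 2 -> FAULT, frames=[3,4,2]
Step 3: ref 3 -> HIT, frames=[3,4,2]
Step 4: ref 2 -> HIT, frames=[3,4,2]
Step 5: ref 5 -> FAULT, evict 4, frames=[3,5,2]
At step 5: evicted page 4

Answer: 4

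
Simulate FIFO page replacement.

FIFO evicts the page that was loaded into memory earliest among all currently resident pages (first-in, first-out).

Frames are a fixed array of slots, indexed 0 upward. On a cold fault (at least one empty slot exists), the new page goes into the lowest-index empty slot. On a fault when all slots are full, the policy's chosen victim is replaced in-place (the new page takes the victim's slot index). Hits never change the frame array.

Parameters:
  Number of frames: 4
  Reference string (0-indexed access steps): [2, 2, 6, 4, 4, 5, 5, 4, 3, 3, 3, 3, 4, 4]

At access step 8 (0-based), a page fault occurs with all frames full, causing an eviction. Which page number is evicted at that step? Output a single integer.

Step 0: ref 2 -> FAULT, frames=[2,-,-,-]
Step 1: ref 2 -> HIT, frames=[2,-,-,-]
Step 2: ref 6 -> FAULT, frames=[2,6,-,-]
Step 3: ref 4 -> FAULT, frames=[2,6,4,-]
Step 4: ref 4 -> HIT, frames=[2,6,4,-]
Step 5: ref 5 -> FAULT, frames=[2,6,4,5]
Step 6: ref 5 -> HIT, frames=[2,6,4,5]
Step 7: ref 4 -> HIT, frames=[2,6,4,5]
Step 8: ref 3 -> FAULT, evict 2, frames=[3,6,4,5]
At step 8: evicted page 2

Answer: 2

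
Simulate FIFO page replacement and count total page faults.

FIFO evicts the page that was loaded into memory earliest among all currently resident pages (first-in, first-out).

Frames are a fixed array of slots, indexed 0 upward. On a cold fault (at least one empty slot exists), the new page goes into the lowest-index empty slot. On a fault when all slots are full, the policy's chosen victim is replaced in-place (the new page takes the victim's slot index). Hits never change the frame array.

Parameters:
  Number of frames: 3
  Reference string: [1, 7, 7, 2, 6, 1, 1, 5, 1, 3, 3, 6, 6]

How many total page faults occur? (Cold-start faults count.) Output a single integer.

Answer: 8

Derivation:
Step 0: ref 1 → FAULT, frames=[1,-,-]
Step 1: ref 7 → FAULT, frames=[1,7,-]
Step 2: ref 7 → HIT, frames=[1,7,-]
Step 3: ref 2 → FAULT, frames=[1,7,2]
Step 4: ref 6 → FAULT (evict 1), frames=[6,7,2]
Step 5: ref 1 → FAULT (evict 7), frames=[6,1,2]
Step 6: ref 1 → HIT, frames=[6,1,2]
Step 7: ref 5 → FAULT (evict 2), frames=[6,1,5]
Step 8: ref 1 → HIT, frames=[6,1,5]
Step 9: ref 3 → FAULT (evict 6), frames=[3,1,5]
Step 10: ref 3 → HIT, frames=[3,1,5]
Step 11: ref 6 → FAULT (evict 1), frames=[3,6,5]
Step 12: ref 6 → HIT, frames=[3,6,5]
Total faults: 8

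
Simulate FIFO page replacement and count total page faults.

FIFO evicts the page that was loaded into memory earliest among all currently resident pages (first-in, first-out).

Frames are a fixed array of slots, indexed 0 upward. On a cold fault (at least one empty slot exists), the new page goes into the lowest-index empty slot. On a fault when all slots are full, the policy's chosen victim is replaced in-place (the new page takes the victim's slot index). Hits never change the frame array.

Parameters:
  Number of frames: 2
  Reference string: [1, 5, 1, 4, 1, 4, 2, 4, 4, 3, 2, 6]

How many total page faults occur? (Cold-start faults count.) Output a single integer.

Answer: 9

Derivation:
Step 0: ref 1 → FAULT, frames=[1,-]
Step 1: ref 5 → FAULT, frames=[1,5]
Step 2: ref 1 → HIT, frames=[1,5]
Step 3: ref 4 → FAULT (evict 1), frames=[4,5]
Step 4: ref 1 → FAULT (evict 5), frames=[4,1]
Step 5: ref 4 → HIT, frames=[4,1]
Step 6: ref 2 → FAULT (evict 4), frames=[2,1]
Step 7: ref 4 → FAULT (evict 1), frames=[2,4]
Step 8: ref 4 → HIT, frames=[2,4]
Step 9: ref 3 → FAULT (evict 2), frames=[3,4]
Step 10: ref 2 → FAULT (evict 4), frames=[3,2]
Step 11: ref 6 → FAULT (evict 3), frames=[6,2]
Total faults: 9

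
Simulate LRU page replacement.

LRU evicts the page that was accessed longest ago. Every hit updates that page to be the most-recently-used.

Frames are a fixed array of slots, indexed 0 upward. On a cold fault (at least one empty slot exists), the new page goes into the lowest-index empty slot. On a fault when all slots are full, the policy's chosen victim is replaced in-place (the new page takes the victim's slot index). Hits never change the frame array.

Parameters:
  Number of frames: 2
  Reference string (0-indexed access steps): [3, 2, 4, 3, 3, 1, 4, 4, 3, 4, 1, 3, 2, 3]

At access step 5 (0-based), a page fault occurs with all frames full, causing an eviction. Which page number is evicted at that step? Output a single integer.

Answer: 4

Derivation:
Step 0: ref 3 -> FAULT, frames=[3,-]
Step 1: ref 2 -> FAULT, frames=[3,2]
Step 2: ref 4 -> FAULT, evict 3, frames=[4,2]
Step 3: ref 3 -> FAULT, evict 2, frames=[4,3]
Step 4: ref 3 -> HIT, frames=[4,3]
Step 5: ref 1 -> FAULT, evict 4, frames=[1,3]
At step 5: evicted page 4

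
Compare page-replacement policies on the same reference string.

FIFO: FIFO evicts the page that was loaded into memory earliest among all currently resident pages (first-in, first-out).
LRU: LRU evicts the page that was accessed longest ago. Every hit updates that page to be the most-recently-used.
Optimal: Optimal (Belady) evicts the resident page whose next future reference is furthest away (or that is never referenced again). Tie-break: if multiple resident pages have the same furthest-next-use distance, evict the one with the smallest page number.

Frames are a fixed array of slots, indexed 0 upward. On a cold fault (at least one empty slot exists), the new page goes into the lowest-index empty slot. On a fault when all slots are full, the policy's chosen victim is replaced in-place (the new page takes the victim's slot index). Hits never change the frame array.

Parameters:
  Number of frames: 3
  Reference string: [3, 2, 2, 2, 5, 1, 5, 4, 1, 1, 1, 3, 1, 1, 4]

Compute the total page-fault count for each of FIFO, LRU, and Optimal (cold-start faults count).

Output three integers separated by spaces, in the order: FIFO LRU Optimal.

--- FIFO ---
  step 0: ref 3 -> FAULT, frames=[3,-,-] (faults so far: 1)
  step 1: ref 2 -> FAULT, frames=[3,2,-] (faults so far: 2)
  step 2: ref 2 -> HIT, frames=[3,2,-] (faults so far: 2)
  step 3: ref 2 -> HIT, frames=[3,2,-] (faults so far: 2)
  step 4: ref 5 -> FAULT, frames=[3,2,5] (faults so far: 3)
  step 5: ref 1 -> FAULT, evict 3, frames=[1,2,5] (faults so far: 4)
  step 6: ref 5 -> HIT, frames=[1,2,5] (faults so far: 4)
  step 7: ref 4 -> FAULT, evict 2, frames=[1,4,5] (faults so far: 5)
  step 8: ref 1 -> HIT, frames=[1,4,5] (faults so far: 5)
  step 9: ref 1 -> HIT, frames=[1,4,5] (faults so far: 5)
  step 10: ref 1 -> HIT, frames=[1,4,5] (faults so far: 5)
  step 11: ref 3 -> FAULT, evict 5, frames=[1,4,3] (faults so far: 6)
  step 12: ref 1 -> HIT, frames=[1,4,3] (faults so far: 6)
  step 13: ref 1 -> HIT, frames=[1,4,3] (faults so far: 6)
  step 14: ref 4 -> HIT, frames=[1,4,3] (faults so far: 6)
  FIFO total faults: 6
--- LRU ---
  step 0: ref 3 -> FAULT, frames=[3,-,-] (faults so far: 1)
  step 1: ref 2 -> FAULT, frames=[3,2,-] (faults so far: 2)
  step 2: ref 2 -> HIT, frames=[3,2,-] (faults so far: 2)
  step 3: ref 2 -> HIT, frames=[3,2,-] (faults so far: 2)
  step 4: ref 5 -> FAULT, frames=[3,2,5] (faults so far: 3)
  step 5: ref 1 -> FAULT, evict 3, frames=[1,2,5] (faults so far: 4)
  step 6: ref 5 -> HIT, frames=[1,2,5] (faults so far: 4)
  step 7: ref 4 -> FAULT, evict 2, frames=[1,4,5] (faults so far: 5)
  step 8: ref 1 -> HIT, frames=[1,4,5] (faults so far: 5)
  step 9: ref 1 -> HIT, frames=[1,4,5] (faults so far: 5)
  step 10: ref 1 -> HIT, frames=[1,4,5] (faults so far: 5)
  step 11: ref 3 -> FAULT, evict 5, frames=[1,4,3] (faults so far: 6)
  step 12: ref 1 -> HIT, frames=[1,4,3] (faults so far: 6)
  step 13: ref 1 -> HIT, frames=[1,4,3] (faults so far: 6)
  step 14: ref 4 -> HIT, frames=[1,4,3] (faults so far: 6)
  LRU total faults: 6
--- Optimal ---
  step 0: ref 3 -> FAULT, frames=[3,-,-] (faults so far: 1)
  step 1: ref 2 -> FAULT, frames=[3,2,-] (faults so far: 2)
  step 2: ref 2 -> HIT, frames=[3,2,-] (faults so far: 2)
  step 3: ref 2 -> HIT, frames=[3,2,-] (faults so far: 2)
  step 4: ref 5 -> FAULT, frames=[3,2,5] (faults so far: 3)
  step 5: ref 1 -> FAULT, evict 2, frames=[3,1,5] (faults so far: 4)
  step 6: ref 5 -> HIT, frames=[3,1,5] (faults so far: 4)
  step 7: ref 4 -> FAULT, evict 5, frames=[3,1,4] (faults so far: 5)
  step 8: ref 1 -> HIT, frames=[3,1,4] (faults so far: 5)
  step 9: ref 1 -> HIT, frames=[3,1,4] (faults so far: 5)
  step 10: ref 1 -> HIT, frames=[3,1,4] (faults so far: 5)
  step 11: ref 3 -> HIT, frames=[3,1,4] (faults so far: 5)
  step 12: ref 1 -> HIT, frames=[3,1,4] (faults so far: 5)
  step 13: ref 1 -> HIT, frames=[3,1,4] (faults so far: 5)
  step 14: ref 4 -> HIT, frames=[3,1,4] (faults so far: 5)
  Optimal total faults: 5

Answer: 6 6 5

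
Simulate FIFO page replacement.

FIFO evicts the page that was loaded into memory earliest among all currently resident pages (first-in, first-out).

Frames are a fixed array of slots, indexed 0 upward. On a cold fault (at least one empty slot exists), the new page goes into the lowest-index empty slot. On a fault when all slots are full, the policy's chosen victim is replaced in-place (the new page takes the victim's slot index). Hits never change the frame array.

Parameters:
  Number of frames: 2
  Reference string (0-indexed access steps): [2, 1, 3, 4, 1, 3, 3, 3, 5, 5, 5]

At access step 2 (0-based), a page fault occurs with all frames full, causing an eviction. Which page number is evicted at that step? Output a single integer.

Answer: 2

Derivation:
Step 0: ref 2 -> FAULT, frames=[2,-]
Step 1: ref 1 -> FAULT, frames=[2,1]
Step 2: ref 3 -> FAULT, evict 2, frames=[3,1]
At step 2: evicted page 2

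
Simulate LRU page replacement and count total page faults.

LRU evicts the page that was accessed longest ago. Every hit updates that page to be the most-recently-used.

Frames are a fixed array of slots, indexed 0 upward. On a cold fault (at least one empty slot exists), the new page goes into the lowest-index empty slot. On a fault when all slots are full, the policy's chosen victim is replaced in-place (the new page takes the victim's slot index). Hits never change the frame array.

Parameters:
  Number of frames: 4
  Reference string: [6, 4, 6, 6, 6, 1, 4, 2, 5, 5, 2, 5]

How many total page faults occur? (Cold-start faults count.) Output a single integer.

Step 0: ref 6 → FAULT, frames=[6,-,-,-]
Step 1: ref 4 → FAULT, frames=[6,4,-,-]
Step 2: ref 6 → HIT, frames=[6,4,-,-]
Step 3: ref 6 → HIT, frames=[6,4,-,-]
Step 4: ref 6 → HIT, frames=[6,4,-,-]
Step 5: ref 1 → FAULT, frames=[6,4,1,-]
Step 6: ref 4 → HIT, frames=[6,4,1,-]
Step 7: ref 2 → FAULT, frames=[6,4,1,2]
Step 8: ref 5 → FAULT (evict 6), frames=[5,4,1,2]
Step 9: ref 5 → HIT, frames=[5,4,1,2]
Step 10: ref 2 → HIT, frames=[5,4,1,2]
Step 11: ref 5 → HIT, frames=[5,4,1,2]
Total faults: 5

Answer: 5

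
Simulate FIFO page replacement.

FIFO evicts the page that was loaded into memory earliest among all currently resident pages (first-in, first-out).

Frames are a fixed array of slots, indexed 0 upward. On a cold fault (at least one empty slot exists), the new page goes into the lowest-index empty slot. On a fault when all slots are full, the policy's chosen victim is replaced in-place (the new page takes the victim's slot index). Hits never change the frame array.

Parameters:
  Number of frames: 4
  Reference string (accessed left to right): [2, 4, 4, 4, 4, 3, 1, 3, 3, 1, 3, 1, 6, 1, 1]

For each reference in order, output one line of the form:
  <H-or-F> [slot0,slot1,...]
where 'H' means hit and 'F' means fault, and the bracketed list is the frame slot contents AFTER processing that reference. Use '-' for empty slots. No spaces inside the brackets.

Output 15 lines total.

F [2,-,-,-]
F [2,4,-,-]
H [2,4,-,-]
H [2,4,-,-]
H [2,4,-,-]
F [2,4,3,-]
F [2,4,3,1]
H [2,4,3,1]
H [2,4,3,1]
H [2,4,3,1]
H [2,4,3,1]
H [2,4,3,1]
F [6,4,3,1]
H [6,4,3,1]
H [6,4,3,1]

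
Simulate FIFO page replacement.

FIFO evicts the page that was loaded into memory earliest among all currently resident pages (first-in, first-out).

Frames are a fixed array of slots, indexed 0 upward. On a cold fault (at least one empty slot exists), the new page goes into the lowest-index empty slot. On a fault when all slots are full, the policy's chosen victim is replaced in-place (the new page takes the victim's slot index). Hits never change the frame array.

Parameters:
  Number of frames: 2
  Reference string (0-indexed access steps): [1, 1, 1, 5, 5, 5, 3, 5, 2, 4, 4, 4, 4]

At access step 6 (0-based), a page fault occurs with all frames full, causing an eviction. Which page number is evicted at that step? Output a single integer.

Answer: 1

Derivation:
Step 0: ref 1 -> FAULT, frames=[1,-]
Step 1: ref 1 -> HIT, frames=[1,-]
Step 2: ref 1 -> HIT, frames=[1,-]
Step 3: ref 5 -> FAULT, frames=[1,5]
Step 4: ref 5 -> HIT, frames=[1,5]
Step 5: ref 5 -> HIT, frames=[1,5]
Step 6: ref 3 -> FAULT, evict 1, frames=[3,5]
At step 6: evicted page 1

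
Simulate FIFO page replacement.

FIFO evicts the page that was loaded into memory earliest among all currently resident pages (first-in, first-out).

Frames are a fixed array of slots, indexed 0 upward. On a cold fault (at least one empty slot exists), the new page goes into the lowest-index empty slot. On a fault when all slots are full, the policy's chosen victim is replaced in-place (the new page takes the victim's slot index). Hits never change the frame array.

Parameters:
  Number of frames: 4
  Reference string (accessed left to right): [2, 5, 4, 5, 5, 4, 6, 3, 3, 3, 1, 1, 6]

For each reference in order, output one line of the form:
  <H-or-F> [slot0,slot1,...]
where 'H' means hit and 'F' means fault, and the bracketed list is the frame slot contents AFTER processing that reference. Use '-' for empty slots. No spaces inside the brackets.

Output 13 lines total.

F [2,-,-,-]
F [2,5,-,-]
F [2,5,4,-]
H [2,5,4,-]
H [2,5,4,-]
H [2,5,4,-]
F [2,5,4,6]
F [3,5,4,6]
H [3,5,4,6]
H [3,5,4,6]
F [3,1,4,6]
H [3,1,4,6]
H [3,1,4,6]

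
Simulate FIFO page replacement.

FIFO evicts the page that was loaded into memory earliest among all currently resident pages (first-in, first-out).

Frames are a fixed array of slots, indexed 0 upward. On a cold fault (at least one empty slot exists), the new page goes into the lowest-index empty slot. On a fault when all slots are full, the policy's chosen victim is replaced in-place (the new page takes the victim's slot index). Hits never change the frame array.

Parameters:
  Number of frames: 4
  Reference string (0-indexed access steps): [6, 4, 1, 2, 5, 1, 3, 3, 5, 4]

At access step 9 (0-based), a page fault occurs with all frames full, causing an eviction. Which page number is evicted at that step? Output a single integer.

Answer: 1

Derivation:
Step 0: ref 6 -> FAULT, frames=[6,-,-,-]
Step 1: ref 4 -> FAULT, frames=[6,4,-,-]
Step 2: ref 1 -> FAULT, frames=[6,4,1,-]
Step 3: ref 2 -> FAULT, frames=[6,4,1,2]
Step 4: ref 5 -> FAULT, evict 6, frames=[5,4,1,2]
Step 5: ref 1 -> HIT, frames=[5,4,1,2]
Step 6: ref 3 -> FAULT, evict 4, frames=[5,3,1,2]
Step 7: ref 3 -> HIT, frames=[5,3,1,2]
Step 8: ref 5 -> HIT, frames=[5,3,1,2]
Step 9: ref 4 -> FAULT, evict 1, frames=[5,3,4,2]
At step 9: evicted page 1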